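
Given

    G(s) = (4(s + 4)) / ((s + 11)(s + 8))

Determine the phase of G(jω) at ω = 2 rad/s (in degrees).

At s = j2: numerator = 16 + j8, denominator = 84 + j38.
∠G = ∠num − ∠den = 26.565° − (24.341°) = 2.224°.

∠G(j2) ≈ 2.224°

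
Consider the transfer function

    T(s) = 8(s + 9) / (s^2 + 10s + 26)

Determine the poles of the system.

s = -5 ± j

The poles are the roots of the denominator s^2 + 10s + 26 = 0.
Using the quadratic formula: s = (-10 ± √(-4))/2 = -5 ± 1j.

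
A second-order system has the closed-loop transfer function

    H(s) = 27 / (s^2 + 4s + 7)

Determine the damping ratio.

Compare the denominator to the standard form s^2 + 2ζωₙs + ωₙ².
ωₙ² = 7, so ωₙ = √7 ≈ 2.646 rad/s.
2ζωₙ = 4, so ζ = 4/(2·√7) ≈ 0.7559.

ζ ≈ 0.7559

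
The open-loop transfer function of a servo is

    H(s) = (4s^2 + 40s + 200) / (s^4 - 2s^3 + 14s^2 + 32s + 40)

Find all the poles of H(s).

s = 2 + 4j, 2 - 4j, -1 + j, -1 - j

The poles are the roots of the denominator s^4 - 2s^3 + 14s^2 + 32s + 40 = 0.
No real roots exist; factor into two real quadratics: (s^2 - 4s + 20)(s^2 + 2s + 2) = 0.
Each quadratic gives a conjugate pair via the quadratic formula.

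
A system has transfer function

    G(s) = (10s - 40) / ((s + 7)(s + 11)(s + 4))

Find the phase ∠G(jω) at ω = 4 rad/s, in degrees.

∠G(j4) ≈ 40.27°

At s = j4: numerator = -40 + j40, denominator = -44 + j532.
∠G = ∠num − ∠den = 135° − (94.728°) = 40.27°.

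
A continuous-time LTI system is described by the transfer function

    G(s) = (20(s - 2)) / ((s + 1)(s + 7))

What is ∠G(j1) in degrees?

At s = j1: numerator = -40 + j20, denominator = 6 + j8.
∠G = ∠num − ∠den = 153.43° − (53.130°) = 100.3°.

∠G(j1) ≈ 100.3°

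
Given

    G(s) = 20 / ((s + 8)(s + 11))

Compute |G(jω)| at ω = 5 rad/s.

Substitute s = j5: numerator = 20, denominator = 63 + j95.
|G(j5)| = |20| / |63 + j95| = 20 / 113.99 ≈ 0.1755.

|G(j5)| ≈ 0.1755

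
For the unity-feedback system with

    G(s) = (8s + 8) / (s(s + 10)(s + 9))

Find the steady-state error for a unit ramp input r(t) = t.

G(s) has one pole at the origin.
This is a Type 1 system. Kv = lim_{s→0} s·G(s) = 8/90 = 4/45.
e_ss = 1/Kv = 1/(4/45) = 45/4 ≈ 11.25.

e_ss = 11.25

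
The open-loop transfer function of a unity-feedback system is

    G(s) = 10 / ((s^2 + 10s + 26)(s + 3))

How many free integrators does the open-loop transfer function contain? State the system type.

Type 0

The denominator has no factor of s at the origin — no free integrator — so this is a Type 0 system.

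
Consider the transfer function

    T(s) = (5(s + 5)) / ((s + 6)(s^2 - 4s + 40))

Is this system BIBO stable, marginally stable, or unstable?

The poles can be read from the denominator factors: s = -6, 2 ± 6j.
Since the pole(s) at s = 2 + 6j, 2 - 6j lie in the right half-plane, the system is unstable.

unstable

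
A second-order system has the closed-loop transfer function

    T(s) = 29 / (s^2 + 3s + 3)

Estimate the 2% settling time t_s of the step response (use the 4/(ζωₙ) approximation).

t_s ≈ 2.667 s

Comparing s^2 + 3s + 3 to s^2 + 2ζωₙs + ωₙ²: ωₙ = √3 ≈ 1.732 rad/s and ζ = 3/(2·√3) ≈ 0.8660.
ζωₙ = 3/2 = 1.5, so t_s ≈ 4/(ζωₙ) = 4/1.5 ≈ 2.667 s.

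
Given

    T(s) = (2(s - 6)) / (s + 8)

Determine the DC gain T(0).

T(0) = -3/2 ≈ -1.500

Set s = 0: T(0) = (-12) / (8) = -3/2.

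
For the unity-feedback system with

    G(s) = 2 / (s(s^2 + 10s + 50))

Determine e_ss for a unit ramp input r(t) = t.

G(s) has one pole at the origin.
This is a Type 1 system. Kv = lim_{s→0} s·G(s) = 2/50 = 1/25.
e_ss = 1/Kv = 1/(1/25) = 25.

e_ss = 25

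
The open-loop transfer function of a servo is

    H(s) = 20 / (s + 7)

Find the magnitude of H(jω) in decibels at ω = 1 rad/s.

|H(j1)|_dB ≈ 9.03 dB

Substitute s = j1: numerator = 20, denominator = 7 + j1.
|H(j1)| = |20| / |7 + j1| = 20 / 7.0711 ≈ 2.828.
In decibels: 20·log₁₀(2.828) ≈ 9.03 dB.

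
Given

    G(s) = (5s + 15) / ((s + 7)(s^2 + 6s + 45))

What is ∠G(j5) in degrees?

∠G(j5) ≈ -32.81°

At s = j5: numerator = 15 + j25, denominator = -10 + j310.
∠G = ∠num − ∠den = 59.036° − (91.848°) = -32.81°.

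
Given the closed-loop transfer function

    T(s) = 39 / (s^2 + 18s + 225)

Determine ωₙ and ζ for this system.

Compare the denominator to the standard form s^2 + 2ζωₙs + ωₙ².
ωₙ² = 225, so ωₙ = 15 rad/s.
2ζωₙ = 18, so ζ = 18/(2·15) = 0.6.
With ζ = 0.6 the response is underdamped.

ωₙ = 15 rad/s, ζ = 0.6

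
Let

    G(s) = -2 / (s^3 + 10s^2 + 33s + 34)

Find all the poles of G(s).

s = -2, -4 ± j

The poles are the roots of the denominator s^3 + 10s^2 + 33s + 34 = 0.
Trying s = -2: the polynomial evaluates to 0, so (s + 2) is a factor.
Dividing out leaves s^2 + 8s + 17 = 0.
The quadratic formula then gives s = -4 ± 1j.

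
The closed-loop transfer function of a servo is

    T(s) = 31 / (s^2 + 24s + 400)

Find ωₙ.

Compare the denominator to the standard form s^2 + 2ζωₙs + ωₙ².
ωₙ² = 400, so ωₙ = 20 rad/s.

ωₙ = 20 rad/s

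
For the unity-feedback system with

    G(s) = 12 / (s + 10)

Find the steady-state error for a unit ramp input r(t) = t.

e_ss = ∞

G(s) has no poles at the origin.
This is a Type 0 system; Kv = lim_{s→0} s·G(s) = 0, so the steady-state error for a ramp input is infinite.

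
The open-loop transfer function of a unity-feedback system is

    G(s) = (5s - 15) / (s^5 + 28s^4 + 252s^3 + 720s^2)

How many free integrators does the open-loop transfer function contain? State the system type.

Factor s from the denominator: s^5 + 28s^4 + 252s^3 + 720s^2 = s^2·(s^3 + 28s^2 + 252s + 720).
There are 2 poles at the origin, so the system is Type 2.

Type 2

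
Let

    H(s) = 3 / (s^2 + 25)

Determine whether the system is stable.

The poles can be read from the denominator factors: s = 5j, -5j.
Since the simple pole(s) at s = ±5j lie on the jω-axis with none in the right half-plane, the system is marginally stable.

marginally stable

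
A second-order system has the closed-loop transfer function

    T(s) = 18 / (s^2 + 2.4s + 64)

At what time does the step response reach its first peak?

Comparing s^2 + 2.4s + 64 to s^2 + 2ζωₙs + ωₙ²: ωₙ = 8 rad/s and ζ = 2.4/(2·8) = 0.15.
ζωₙ = 2.4/2 = 1.2, so ω_d = ωₙ√(1−ζ²) = √(ωₙ² − (ζωₙ)²) = √(64 − 1.2²) = √62.56 ≈ 7.909 rad/s.
t_p = π/ω_d = π/7.909 ≈ 0.3972 s.

t_p ≈ 0.3972 s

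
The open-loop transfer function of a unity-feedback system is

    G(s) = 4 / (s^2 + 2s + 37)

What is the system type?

The denominator has no factor of s at the origin — no free integrator — so this is a Type 0 system.

Type 0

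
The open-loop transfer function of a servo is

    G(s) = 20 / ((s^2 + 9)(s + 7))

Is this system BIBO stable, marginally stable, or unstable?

The poles can be read from the denominator factors: s = ±3j, -7.
Since the simple pole(s) at s = 3j, -3j lie on the jω-axis with none in the right half-plane, the system is marginally stable.

marginally stable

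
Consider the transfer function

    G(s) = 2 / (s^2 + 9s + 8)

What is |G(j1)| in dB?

|G(j1)|_dB ≈ -15.1 dB

Substitute s = j1: numerator = 2, denominator = 7 + j9.
|G(j1)| = |2| / |7 + j9| = 2 / 11.402 ≈ 0.1754.
In decibels: 20·log₁₀(0.1754) ≈ -15.1 dB.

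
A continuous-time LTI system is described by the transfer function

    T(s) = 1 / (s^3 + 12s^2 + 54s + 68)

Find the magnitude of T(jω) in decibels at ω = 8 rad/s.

|T(j8)|_dB ≈ -57.0 dB

Substitute s = j8: numerator = 1, denominator = -700 - j80.
|T(j8)| = |1| / |-700 - j80| = 1 / 704.56 ≈ 0.001419.
In decibels: 20·log₁₀(0.001419) ≈ -57.0 dB.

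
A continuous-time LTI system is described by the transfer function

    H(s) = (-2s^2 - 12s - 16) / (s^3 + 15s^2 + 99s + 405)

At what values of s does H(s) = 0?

Set the numerator to zero: -2s^2 - 12s - 16 = 0, i.e. -2·(s^2 + 6s + 8) = 0.
Factoring: (s + 2)(s + 4) = 0.

s = -2, -4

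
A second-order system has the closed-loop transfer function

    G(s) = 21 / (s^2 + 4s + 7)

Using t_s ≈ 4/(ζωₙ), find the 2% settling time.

t_s ≈ 2 s

Comparing s^2 + 4s + 7 to s^2 + 2ζωₙs + ωₙ²: ωₙ = √7 ≈ 2.646 rad/s and ζ = 4/(2·√7) ≈ 0.7559.
ζωₙ = 4/2 = 2, so t_s ≈ 4/(ζωₙ) = 4/2 = 2 s.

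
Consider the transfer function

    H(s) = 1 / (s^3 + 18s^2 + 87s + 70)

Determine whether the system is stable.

The denominator s^3 + 18s^2 + 87s + 70 factors as (s + 1)(s + 7)(s + 10), giving poles at s = -1, -7, -10.
Since all poles lie strictly in the left half-plane, the system is stable.

stable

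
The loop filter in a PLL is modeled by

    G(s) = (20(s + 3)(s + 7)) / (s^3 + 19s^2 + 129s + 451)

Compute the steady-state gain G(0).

Set s = 0: G(0) = (420) / (451) = 420/451.

G(0) = 420/451 ≈ 0.9313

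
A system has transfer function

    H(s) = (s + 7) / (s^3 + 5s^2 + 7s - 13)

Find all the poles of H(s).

The poles are the roots of the denominator s^3 + 5s^2 + 7s - 13 = 0.
Trying s = 1: the polynomial evaluates to 0, so (s - 1) is a factor.
Dividing out leaves s^2 + 6s + 13 = 0.
The quadratic formula then gives s = -3 ± 2j.

s = -3 ± 2j, 1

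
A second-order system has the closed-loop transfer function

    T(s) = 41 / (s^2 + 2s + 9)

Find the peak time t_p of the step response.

Comparing s^2 + 2s + 9 to s^2 + 2ζωₙs + ωₙ²: ωₙ = 3 rad/s and ζ = 2/(2·3) ≈ 0.3333.
ζωₙ = 2/2 = 1, so ω_d = ωₙ√(1−ζ²) = √(ωₙ² − (ζωₙ)²) = √(9 − 1²) = √8 ≈ 2.828 rad/s.
t_p = π/ω_d = π/2.828 ≈ 1.111 s.

t_p ≈ 1.111 s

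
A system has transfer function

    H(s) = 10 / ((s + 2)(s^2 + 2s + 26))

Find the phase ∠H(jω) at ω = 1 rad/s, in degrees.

∠H(j1) ≈ -31.14°

At s = j1: numerator = 10, denominator = 48 + j29.
∠H = ∠num − ∠den = 0° − (31.139°) = -31.14°.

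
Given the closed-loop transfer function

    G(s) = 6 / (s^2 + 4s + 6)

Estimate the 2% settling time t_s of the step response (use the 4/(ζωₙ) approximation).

t_s ≈ 2 s

Comparing s^2 + 4s + 6 to s^2 + 2ζωₙs + ωₙ²: ωₙ = √6 ≈ 2.449 rad/s and ζ = 4/(2·√6) ≈ 0.8165.
ζωₙ = 4/2 = 2, so t_s ≈ 4/(ζωₙ) = 4/2 = 2 s.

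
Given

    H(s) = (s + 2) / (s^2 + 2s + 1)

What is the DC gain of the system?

H(0) = 2

Set s = 0: H(0) = (2) / (1) = 2.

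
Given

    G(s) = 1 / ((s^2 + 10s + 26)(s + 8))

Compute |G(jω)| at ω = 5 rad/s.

Substitute s = j5: numerator = 1, denominator = -242 + j405.
|G(j5)| = |1| / |-242 + j405| = 1 / 471.79 ≈ 0.002120.

|G(j5)| ≈ 0.002120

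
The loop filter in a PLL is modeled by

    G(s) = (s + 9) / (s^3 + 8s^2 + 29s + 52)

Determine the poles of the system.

The poles are the roots of the denominator s^3 + 8s^2 + 29s + 52 = 0.
Trying s = -4: the polynomial evaluates to 0, so (s + 4) is a factor.
Dividing out leaves s^2 + 4s + 13 = 0.
The quadratic formula then gives s = -2 ± 3j.

s = -2 ± 3j, -4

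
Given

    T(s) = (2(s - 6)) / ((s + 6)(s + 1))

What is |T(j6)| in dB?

Substitute s = j6: numerator = -12 + j12, denominator = -30 + j42.
|T(j6)| = |-12 + j12| / |-30 + j42| = 16.971 / 51.614 ≈ 0.3288.
In decibels: 20·log₁₀(0.3288) ≈ -9.66 dB.

|T(j6)|_dB ≈ -9.66 dB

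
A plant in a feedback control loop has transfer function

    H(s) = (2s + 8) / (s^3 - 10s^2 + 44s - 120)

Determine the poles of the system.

s = 2 ± 4j, 6

The poles are the roots of the denominator s^3 - 10s^2 + 44s - 120 = 0.
Trying s = 6: the polynomial evaluates to 0, so (s - 6) is a factor.
Dividing out leaves s^2 - 4s + 20 = 0.
The quadratic formula then gives s = 2 ± 4j.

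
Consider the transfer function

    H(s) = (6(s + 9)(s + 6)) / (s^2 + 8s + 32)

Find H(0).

At s = 0 each factor (s + a) contributes a and each (s^2 + bs + c) contributes c.
H(0) = 6·(9) · (6) / ((32)) = 324/32 = 81/8.

H(0) = 81/8 ≈ 10.12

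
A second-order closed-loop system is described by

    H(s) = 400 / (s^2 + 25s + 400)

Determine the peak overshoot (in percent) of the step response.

Comparing s^2 + 25s + 400 to s^2 + 2ζωₙs + ωₙ²: ωₙ = 20 rad/s and ζ = 25/(2·20) = 0.625.
%OS = 100·exp(−πζ/√(1−ζ²)) = 100·exp(−π·0.625/√(1−0.625²)) ≈ 8.08%.

%OS ≈ 8.08%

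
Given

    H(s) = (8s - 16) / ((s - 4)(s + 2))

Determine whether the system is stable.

The poles can be read from the denominator factors: s = 4, -2.
Since the pole(s) at s = 4 lie in the right half-plane, the system is unstable.

unstable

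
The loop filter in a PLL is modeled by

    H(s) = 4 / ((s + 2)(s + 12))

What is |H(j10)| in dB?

|H(j10)|_dB ≈ -32.0 dB

Substitute s = j10: numerator = 4, denominator = -76 + j140.
|H(j10)| = |4| / |-76 + j140| = 4 / 159.30 ≈ 0.02511.
In decibels: 20·log₁₀(0.02511) ≈ -32.0 dB.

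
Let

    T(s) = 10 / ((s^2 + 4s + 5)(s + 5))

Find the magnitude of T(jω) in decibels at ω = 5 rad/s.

Substitute s = j5: numerator = 10, denominator = -200.
|T(j5)| = |10| / |-200| = 10 / 200 = 0.05000.
In decibels: 20·log₁₀(0.05000) ≈ -26.0 dB.

|T(j5)|_dB ≈ -26.0 dB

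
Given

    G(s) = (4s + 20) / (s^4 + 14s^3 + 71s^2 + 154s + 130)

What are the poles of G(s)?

s = -2 + j, -2 - j, -5 + j, -5 - j

The poles are the roots of the denominator s^4 + 14s^3 + 71s^2 + 154s + 130 = 0.
No real roots exist; factor into two real quadratics: (s^2 + 4s + 5)(s^2 + 10s + 26) = 0.
Each quadratic gives a conjugate pair via the quadratic formula.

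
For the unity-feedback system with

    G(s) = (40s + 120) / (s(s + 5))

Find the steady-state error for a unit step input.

G(s) has one pole at the origin.
This is a Type 1 system; for a step input the steady-state error is zero.

e_ss = 0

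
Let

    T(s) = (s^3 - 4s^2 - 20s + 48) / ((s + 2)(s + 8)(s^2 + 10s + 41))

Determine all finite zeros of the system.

s = 2, -4, 6

Set the numerator to zero: s^3 - 4s^2 - 20s + 48 = 0.
Factoring: (s - 2)(s + 4)(s - 6) = 0.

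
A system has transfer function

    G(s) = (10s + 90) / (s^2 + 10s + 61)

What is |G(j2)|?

Substitute s = j2: numerator = 90 + j20, denominator = 57 + j20.
|G(j2)| = |90 + j20| / |57 + j20| = 92.195 / 60.407 ≈ 1.526.

|G(j2)| ≈ 1.526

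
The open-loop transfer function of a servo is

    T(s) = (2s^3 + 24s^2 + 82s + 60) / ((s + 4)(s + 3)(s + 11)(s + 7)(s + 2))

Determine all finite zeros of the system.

s = -1, -5, -6

Set the numerator to zero: 2s^3 + 24s^2 + 82s + 60 = 0, i.e. 2·(s^3 + 12s^2 + 41s + 30) = 0.
Factoring: (s + 1)(s + 5)(s + 6) = 0.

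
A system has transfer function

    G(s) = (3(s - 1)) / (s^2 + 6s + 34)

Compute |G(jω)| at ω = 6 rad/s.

Substitute s = j6: numerator = -3 + j18, denominator = -2 + j36.
|G(j6)| = |-3 + j18| / |-2 + j36| = 18.248 / 36.056 ≈ 0.5061.

|G(j6)| ≈ 0.5061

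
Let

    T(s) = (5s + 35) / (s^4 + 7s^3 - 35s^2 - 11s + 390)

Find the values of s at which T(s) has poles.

s = 3 ± 2j, -3, -10

The poles are the roots of the denominator s^4 + 7s^3 - 35s^2 - 11s + 390 = 0.
Trying s = -3: the polynomial evaluates to 0, so (s + 3) is a factor.
Dividing out leaves s^3 + 4s^2 - 47s + 130 = 0.
This factors further as (s^2 - 6s + 13)(s + 10) = 0.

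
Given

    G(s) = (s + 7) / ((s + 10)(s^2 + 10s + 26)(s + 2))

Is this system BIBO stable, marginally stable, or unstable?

stable

The poles can be read from the denominator factors: s = -10, -5 ± j, -2.
Since all poles lie strictly in the left half-plane, the system is stable.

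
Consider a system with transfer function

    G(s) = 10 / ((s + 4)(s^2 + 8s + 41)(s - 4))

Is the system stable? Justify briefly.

The poles can be read from the denominator factors: s = -4, -4 + 5j, -4 - 5j, 4.
Since the pole(s) at s = 4 lie in the right half-plane, the system is unstable.

unstable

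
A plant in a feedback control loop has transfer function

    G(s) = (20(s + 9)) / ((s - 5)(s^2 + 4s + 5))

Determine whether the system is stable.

unstable

The poles can be read from the denominator factors: s = 5, -2 + j, -2 - j.
Since the pole(s) at s = 5 lie in the right half-plane, the system is unstable.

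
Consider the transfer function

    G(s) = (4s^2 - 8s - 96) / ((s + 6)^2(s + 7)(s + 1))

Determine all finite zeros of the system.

Set the numerator to zero: 4s^2 - 8s - 96 = 0, i.e. 4·(s^2 - 2s - 24) = 0.
Factoring: (s + 4)(s - 6) = 0.

s = -4, 6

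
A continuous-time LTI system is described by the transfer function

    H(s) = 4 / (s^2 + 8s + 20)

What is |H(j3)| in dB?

|H(j3)|_dB ≈ -16.4 dB

Substitute s = j3: numerator = 4, denominator = 11 + j24.
|H(j3)| = |4| / |11 + j24| = 4 / 26.401 ≈ 0.1515.
In decibels: 20·log₁₀(0.1515) ≈ -16.4 dB.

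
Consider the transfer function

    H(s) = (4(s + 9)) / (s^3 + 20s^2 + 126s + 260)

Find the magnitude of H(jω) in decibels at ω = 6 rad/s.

Substitute s = j6: numerator = 36 + j24, denominator = -460 + j540.
|H(j6)| = |36 + j24| / |-460 + j540| = 43.267 / 709.37 ≈ 0.06099.
In decibels: 20·log₁₀(0.06099) ≈ -24.3 dB.

|H(j6)|_dB ≈ -24.3 dB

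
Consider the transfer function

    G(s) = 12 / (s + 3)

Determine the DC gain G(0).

Set s = 0: G(0) = (12) / (3) = 4.

G(0) = 4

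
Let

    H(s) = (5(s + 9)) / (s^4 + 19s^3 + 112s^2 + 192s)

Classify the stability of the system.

The denominator s^4 + 19s^3 + 112s^2 + 192s factors as s(s + 3)(s + 8)^2, giving poles at s = 0, -3, -8, -8.
Since the simple pole(s) at s = 0 lie on the jω-axis with none in the right half-plane, the system is marginally stable.

marginally stable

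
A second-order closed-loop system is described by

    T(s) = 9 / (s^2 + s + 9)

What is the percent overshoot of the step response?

%OS ≈ 58.8%

Comparing s^2 + s + 9 to s^2 + 2ζωₙs + ωₙ²: ωₙ = 3 rad/s and ζ = 1/(2·3) ≈ 0.1667.
%OS = 100·exp(−πζ/√(1−ζ²)) = 100·exp(−π·0.1667/√(1−0.1667²)) ≈ 58.8%.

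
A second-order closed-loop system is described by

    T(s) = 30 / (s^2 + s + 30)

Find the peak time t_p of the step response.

Comparing s^2 + s + 30 to s^2 + 2ζωₙs + ωₙ²: ωₙ = √30 ≈ 5.477 rad/s and ζ = 1/(2·√30) ≈ 0.09129.
ζωₙ = 1/2 = 0.5, so ω_d = ωₙ√(1−ζ²) = √(ωₙ² − (ζωₙ)²) = √(30 − 0.5²) = √29.75 ≈ 5.454 rad/s.
t_p = π/ω_d = π/5.454 ≈ 0.5760 s.

t_p ≈ 0.5760 s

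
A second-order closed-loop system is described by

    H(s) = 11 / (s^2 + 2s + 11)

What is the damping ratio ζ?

Compare the denominator to the standard form s^2 + 2ζωₙs + ωₙ².
ωₙ² = 11, so ωₙ = √11 ≈ 3.317 rad/s.
2ζωₙ = 2, so ζ = 2/(2·√11) ≈ 0.3015.
With ζ = 0.3015 the response is underdamped.

ζ ≈ 0.3015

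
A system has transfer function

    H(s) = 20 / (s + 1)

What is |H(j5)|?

Substitute s = j5: numerator = 20, denominator = 1 + j5.
|H(j5)| = |20| / |1 + j5| = 20 / 5.0990 ≈ 3.922.

|H(j5)| ≈ 3.922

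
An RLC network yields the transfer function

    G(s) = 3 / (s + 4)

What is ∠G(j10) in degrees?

∠G(j10) ≈ -68.20°

At s = j10: numerator = 3, denominator = 4 + j10.
∠G = ∠num − ∠den = 0° − (68.199°) = -68.20°.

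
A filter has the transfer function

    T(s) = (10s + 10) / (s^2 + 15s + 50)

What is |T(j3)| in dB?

Substitute s = j3: numerator = 10 + j30, denominator = 41 + j45.
|T(j3)| = |10 + j30| / |41 + j45| = 31.623 / 60.877 ≈ 0.5195.
In decibels: 20·log₁₀(0.5195) ≈ -5.69 dB.

|T(j3)|_dB ≈ -5.69 dB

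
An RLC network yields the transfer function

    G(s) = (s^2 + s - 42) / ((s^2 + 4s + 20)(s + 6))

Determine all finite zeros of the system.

s = 6, -7

Set the numerator to zero: s^2 + s - 42 = 0.
Factoring: (s - 6)(s + 7) = 0.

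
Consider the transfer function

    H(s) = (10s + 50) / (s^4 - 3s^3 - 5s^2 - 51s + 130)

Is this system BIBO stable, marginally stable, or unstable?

unstable

The denominator s^4 - 3s^3 - 5s^2 - 51s + 130 factors as (s^2 + 4s + 13)(s - 5)(s - 2), giving poles at s = -2 ± 3j, 5, 2.
Since the pole(s) at s = 5, 2 lie in the right half-plane, the system is unstable.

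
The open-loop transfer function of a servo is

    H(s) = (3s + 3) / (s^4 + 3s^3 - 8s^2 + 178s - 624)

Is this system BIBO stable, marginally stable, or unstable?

The denominator s^4 + 3s^3 - 8s^2 + 178s - 624 factors as (s + 8)(s^2 - 2s + 26)(s - 3), giving poles at s = -8, 1 ± 5j, 3.
Since the pole(s) at s = 1 + 5j, 1 - 5j, 3 lie in the right half-plane, the system is unstable.

unstable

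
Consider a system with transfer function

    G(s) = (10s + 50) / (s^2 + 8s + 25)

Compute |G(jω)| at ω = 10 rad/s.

Substitute s = j10: numerator = 50 + j100, denominator = -75 + j80.
|G(j10)| = |50 + j100| / |-75 + j80| = 111.80 / 109.66 ≈ 1.020.

|G(j10)| ≈ 1.020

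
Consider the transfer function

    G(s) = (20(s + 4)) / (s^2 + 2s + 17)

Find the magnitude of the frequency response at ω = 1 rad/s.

Substitute s = j1: numerator = 80 + j20, denominator = 16 + j2.
|G(j1)| = |80 + j20| / |16 + j2| = 82.462 / 16.125 ≈ 5.114.

|G(j1)| ≈ 5.114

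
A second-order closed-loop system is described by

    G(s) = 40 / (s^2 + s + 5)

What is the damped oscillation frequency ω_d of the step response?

Comparing s^2 + s + 5 to s^2 + 2ζωₙs + ωₙ²: ωₙ = √5 ≈ 2.236 rad/s and ζ = 1/(2·√5) ≈ 0.2236.
ζωₙ = 1/2 = 0.5, so ω_d = ωₙ√(1−ζ²) = √(ωₙ² − (ζωₙ)²) = √(5 − 0.5²) = √4.75 ≈ 2.179 rad/s.

ω_d ≈ 2.179 rad/s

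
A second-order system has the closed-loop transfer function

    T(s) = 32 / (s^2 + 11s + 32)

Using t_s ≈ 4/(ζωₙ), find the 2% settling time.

Comparing s^2 + 11s + 32 to s^2 + 2ζωₙs + ωₙ²: ωₙ = √32 ≈ 5.657 rad/s and ζ = 11/(2·√32) ≈ 0.9723.
ζωₙ = 11/2 = 5.5, so t_s ≈ 4/(ζωₙ) = 4/5.5 ≈ 0.7273 s.

t_s ≈ 0.7273 s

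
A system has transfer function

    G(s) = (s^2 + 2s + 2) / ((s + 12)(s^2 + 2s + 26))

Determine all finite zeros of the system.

s = -1 + j, -1 - j

Set the numerator to zero: s^2 + 2s + 2 = 0.
Factoring: (s^2 + 2s + 2) = 0.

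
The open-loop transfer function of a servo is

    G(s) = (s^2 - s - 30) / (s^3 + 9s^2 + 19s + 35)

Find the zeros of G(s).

s = -5, 6

Set the numerator to zero: s^2 - s - 30 = 0.
Factoring: (s + 5)(s - 6) = 0.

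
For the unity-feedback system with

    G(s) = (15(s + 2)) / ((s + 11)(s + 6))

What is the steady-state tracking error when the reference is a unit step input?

e_ss = 0.6875

G(s) has no poles at the origin.
This is a Type 0 system. Kp = lim_{s→0} G(s) = 30/66 = 5/11.
e_ss = 1/(1 + Kp) = 1/(1 + 5/11) = 11/16 ≈ 0.6875.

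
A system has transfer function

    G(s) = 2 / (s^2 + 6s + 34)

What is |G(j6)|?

Substitute s = j6: numerator = 2, denominator = -2 + j36.
|G(j6)| = |2| / |-2 + j36| = 2 / 36.056 ≈ 0.05547.

|G(j6)| ≈ 0.05547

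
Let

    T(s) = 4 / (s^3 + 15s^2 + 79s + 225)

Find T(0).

T(0) = 4/225 ≈ 0.01778

Set s = 0: T(0) = (4) / (225) = 4/225.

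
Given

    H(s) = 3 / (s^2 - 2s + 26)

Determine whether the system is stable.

unstable

The denominator s^2 - 2s + 26 factors as (s^2 - 2s + 26), giving poles at s = 1 ± 5j.
Since the pole(s) at s = 1 ± 5j lie in the right half-plane, the system is unstable.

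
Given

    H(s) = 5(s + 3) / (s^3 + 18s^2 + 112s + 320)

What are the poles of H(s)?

The poles are the roots of the denominator s^3 + 18s^2 + 112s + 320 = 0.
Trying s = -10: the polynomial evaluates to 0, so (s + 10) is a factor.
Dividing out leaves s^2 + 8s + 32 = 0.
The quadratic formula then gives s = -4 ± 4j.

s = -10, -4 ± 4j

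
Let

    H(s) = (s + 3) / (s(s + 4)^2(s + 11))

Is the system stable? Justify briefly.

The poles can be read from the denominator factors: s = 0, -4, -4, -11.
Since the simple pole(s) at s = 0 lie on the jω-axis with none in the right half-plane, the system is marginally stable.

marginally stable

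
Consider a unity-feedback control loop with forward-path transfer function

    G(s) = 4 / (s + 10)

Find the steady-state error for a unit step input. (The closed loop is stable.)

G(s) has no poles at the origin.
This is a Type 0 system. Kp = lim_{s→0} G(s) = 4/10 = 2/5.
e_ss = 1/(1 + Kp) = 1/(1 + 2/5) = 5/7 ≈ 0.7143.

e_ss = 0.7143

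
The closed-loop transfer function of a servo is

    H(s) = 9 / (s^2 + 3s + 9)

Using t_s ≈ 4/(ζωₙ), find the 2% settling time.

t_s ≈ 2.667 s

Comparing s^2 + 3s + 9 to s^2 + 2ζωₙs + ωₙ²: ωₙ = 3 rad/s and ζ = 3/(2·3) = 0.5.
ζωₙ = 3/2 = 1.5, so t_s ≈ 4/(ζωₙ) = 4/1.5 ≈ 2.667 s.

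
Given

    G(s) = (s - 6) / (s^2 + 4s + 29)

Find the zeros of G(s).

s = 6

Set the numerator to zero: s - 6 = 0.
So s = 6.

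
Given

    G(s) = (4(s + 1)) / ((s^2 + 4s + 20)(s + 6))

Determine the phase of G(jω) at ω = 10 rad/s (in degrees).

∠G(j10) ≈ -128.2°

At s = j10: numerator = 4 + j40, denominator = -880 - j560.
∠G = ∠num − ∠den = 84.289° − (-147.53°) = 231.8°, which wraps to -128.2°.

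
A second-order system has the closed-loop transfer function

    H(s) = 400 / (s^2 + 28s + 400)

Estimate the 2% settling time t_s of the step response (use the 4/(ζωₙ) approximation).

t_s ≈ 0.2857 s

Comparing s^2 + 28s + 400 to s^2 + 2ζωₙs + ωₙ²: ωₙ = 20 rad/s and ζ = 28/(2·20) = 0.7.
ζωₙ = 28/2 = 14, so t_s ≈ 4/(ζωₙ) = 4/14 ≈ 0.2857 s.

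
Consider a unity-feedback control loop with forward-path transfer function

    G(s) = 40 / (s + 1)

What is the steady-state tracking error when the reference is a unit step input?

G(s) has no poles at the origin.
This is a Type 0 system. Kp = lim_{s→0} G(s) = 40/1.
e_ss = 1/(1 + Kp) = 1/(1 + 40) = 1/41 ≈ 0.02439.

e_ss = 0.02439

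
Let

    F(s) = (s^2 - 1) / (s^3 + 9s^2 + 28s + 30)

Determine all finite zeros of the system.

Set the numerator to zero: s^2 - 1 = 0.
Factoring: (s + 1)(s - 1) = 0.

s = -1, 1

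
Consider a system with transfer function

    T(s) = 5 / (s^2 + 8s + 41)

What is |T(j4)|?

Substitute s = j4: numerator = 5, denominator = 25 + j32.
|T(j4)| = |5| / |25 + j32| = 5 / 40.608 ≈ 0.1231.

|T(j4)| ≈ 0.1231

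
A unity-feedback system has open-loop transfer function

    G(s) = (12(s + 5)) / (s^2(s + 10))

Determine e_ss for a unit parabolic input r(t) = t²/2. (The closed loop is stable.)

e_ss = 0.1667

G(s) has 2 poles at the origin.
This is a Type 2 system. Ka = lim_{s→0} s^2·G(s) = 60/10 = 6.
e_ss = 1/Ka = 1/(6) = 1/6 ≈ 0.1667.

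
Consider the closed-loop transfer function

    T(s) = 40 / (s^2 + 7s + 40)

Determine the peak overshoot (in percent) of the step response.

Comparing s^2 + 7s + 40 to s^2 + 2ζωₙs + ωₙ²: ωₙ = √40 ≈ 6.325 rad/s and ζ = 7/(2·√40) ≈ 0.5534.
%OS = 100·exp(−πζ/√(1−ζ²)) = 100·exp(−π·0.5534/√(1−0.5534²)) ≈ 12.4%.

%OS ≈ 12.4%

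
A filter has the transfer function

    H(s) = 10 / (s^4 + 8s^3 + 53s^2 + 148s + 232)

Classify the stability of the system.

The denominator s^4 + 8s^3 + 53s^2 + 148s + 232 factors as (s^2 + 4s + 8)(s^2 + 4s + 29), giving poles at s = -2 ± 2j, -2 ± 5j.
Since all poles lie strictly in the left half-plane, the system is stable.

stable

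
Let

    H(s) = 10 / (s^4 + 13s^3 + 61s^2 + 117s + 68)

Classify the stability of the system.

The denominator s^4 + 13s^3 + 61s^2 + 117s + 68 factors as (s + 1)(s + 4)(s^2 + 8s + 17), giving poles at s = -1, -4, -4 + j, -4 - j.
Since all poles lie strictly in the left half-plane, the system is stable.

stable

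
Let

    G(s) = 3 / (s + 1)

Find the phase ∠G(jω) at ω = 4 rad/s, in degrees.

∠G(j4) ≈ -75.96°

At s = j4: numerator = 3, denominator = 1 + j4.
∠G = ∠num − ∠den = 0° − (75.964°) = -75.96°.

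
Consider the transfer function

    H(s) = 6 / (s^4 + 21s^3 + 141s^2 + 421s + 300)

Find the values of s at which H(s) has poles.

The poles are the roots of the denominator s^4 + 21s^3 + 141s^2 + 421s + 300 = 0.
Trying s = -12: the polynomial evaluates to 0, so (s + 12) is a factor.
Dividing out leaves s^3 + 9s^2 + 33s + 25 = 0.
This factors further as (s^2 + 8s + 25)(s + 1) = 0.

s = -4 + 3j, -4 - 3j, -12, -1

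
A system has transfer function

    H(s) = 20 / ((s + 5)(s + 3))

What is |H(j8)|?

|H(j8)| ≈ 0.2481

Substitute s = j8: numerator = 20, denominator = -49 + j64.
|H(j8)| = |20| / |-49 + j64| = 20 / 80.604 ≈ 0.2481.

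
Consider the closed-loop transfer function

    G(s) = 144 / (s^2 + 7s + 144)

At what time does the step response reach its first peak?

t_p ≈ 0.2737 s

Comparing s^2 + 7s + 144 to s^2 + 2ζωₙs + ωₙ²: ωₙ = 12 rad/s and ζ = 7/(2·12) ≈ 0.2917.
ζωₙ = 7/2 = 3.5, so ω_d = ωₙ√(1−ζ²) = √(ωₙ² − (ζωₙ)²) = √(144 − 3.5²) = √131.75 ≈ 11.48 rad/s.
t_p = π/ω_d = π/11.48 ≈ 0.2737 s.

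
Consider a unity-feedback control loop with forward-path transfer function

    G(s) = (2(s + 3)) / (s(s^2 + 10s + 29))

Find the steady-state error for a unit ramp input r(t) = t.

e_ss = 4.833

G(s) has one pole at the origin.
This is a Type 1 system. Kv = lim_{s→0} s·G(s) = 6/29.
e_ss = 1/Kv = 1/(6/29) = 29/6 ≈ 4.833.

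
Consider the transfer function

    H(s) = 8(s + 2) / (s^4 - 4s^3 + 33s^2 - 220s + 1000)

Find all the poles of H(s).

s = 4 + 3j, 4 - 3j, -2 + 6j, -2 - 6j

The poles are the roots of the denominator s^4 - 4s^3 + 33s^2 - 220s + 1000 = 0.
No real roots exist; factor into two real quadratics: (s^2 - 8s + 25)(s^2 + 4s + 40) = 0.
Each quadratic gives a conjugate pair via the quadratic formula.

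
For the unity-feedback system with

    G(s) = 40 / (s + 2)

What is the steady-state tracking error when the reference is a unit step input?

e_ss = 0.04762

G(s) has no poles at the origin.
This is a Type 0 system. Kp = lim_{s→0} G(s) = 40/2 = 20.
e_ss = 1/(1 + Kp) = 1/(1 + 20) = 1/21 ≈ 0.04762.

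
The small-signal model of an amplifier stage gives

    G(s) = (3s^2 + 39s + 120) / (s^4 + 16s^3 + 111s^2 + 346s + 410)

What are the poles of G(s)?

s = -3 ± j, -5 ± 4j

The poles are the roots of the denominator s^4 + 16s^3 + 111s^2 + 346s + 410 = 0.
No real roots exist; factor into two real quadratics: (s^2 + 6s + 10)(s^2 + 10s + 41) = 0.
Each quadratic gives a conjugate pair via the quadratic formula.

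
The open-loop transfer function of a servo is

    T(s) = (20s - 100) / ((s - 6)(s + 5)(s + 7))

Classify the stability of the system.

unstable

The poles can be read from the denominator factors: s = 6, -5, -7.
Since the pole(s) at s = 6 lie in the right half-plane, the system is unstable.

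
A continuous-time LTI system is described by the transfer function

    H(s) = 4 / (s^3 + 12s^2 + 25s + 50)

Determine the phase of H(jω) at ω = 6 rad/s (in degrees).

At s = j6: numerator = 4, denominator = -382 - j66.
∠H = ∠num − ∠den = 0° − (-170.20°) = 170.2°.

∠H(j6) ≈ 170.2°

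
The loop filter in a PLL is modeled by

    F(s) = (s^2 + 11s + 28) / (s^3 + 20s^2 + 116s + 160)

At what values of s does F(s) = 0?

s = -4, -7

Set the numerator to zero: s^2 + 11s + 28 = 0.
Factoring: (s + 4)(s + 7) = 0.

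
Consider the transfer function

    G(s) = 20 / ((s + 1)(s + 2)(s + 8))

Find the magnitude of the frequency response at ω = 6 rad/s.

|G(j6)| ≈ 0.05199

Substitute s = j6: numerator = 20, denominator = -380 - j60.
|G(j6)| = |20| / |-380 - j60| = 20 / 384.71 ≈ 0.05199.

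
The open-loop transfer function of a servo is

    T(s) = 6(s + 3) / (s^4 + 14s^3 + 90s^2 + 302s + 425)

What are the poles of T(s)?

The poles are the roots of the denominator s^4 + 14s^3 + 90s^2 + 302s + 425 = 0.
No real roots exist; factor into two real quadratics: (s^2 + 8s + 17)(s^2 + 6s + 25) = 0.
Each quadratic gives a conjugate pair via the quadratic formula.

s = -4 + j, -4 - j, -3 + 4j, -3 - 4j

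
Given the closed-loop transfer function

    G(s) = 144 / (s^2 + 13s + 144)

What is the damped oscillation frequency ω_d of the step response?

ω_d ≈ 10.09 rad/s

Comparing s^2 + 13s + 144 to s^2 + 2ζωₙs + ωₙ²: ωₙ = 12 rad/s and ζ = 13/(2·12) ≈ 0.5417.
ζωₙ = 13/2 = 6.5, so ω_d = ωₙ√(1−ζ²) = √(ωₙ² − (ζωₙ)²) = √(144 − 6.5²) = √101.75 ≈ 10.09 rad/s.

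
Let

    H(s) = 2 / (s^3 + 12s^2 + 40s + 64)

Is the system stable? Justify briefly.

The denominator s^3 + 12s^2 + 40s + 64 factors as (s^2 + 4s + 8)(s + 8), giving poles at s = -2 + 2j, -2 - 2j, -8.
Since all poles lie strictly in the left half-plane, the system is stable.

stable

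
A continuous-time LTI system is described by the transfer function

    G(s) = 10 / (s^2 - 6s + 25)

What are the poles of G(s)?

s = 3 + 4j, 3 - 4j

The poles are the roots of the denominator s^2 - 6s + 25 = 0.
Using the quadratic formula: s = (6 ± √(-64))/2 = 3 ± 4j.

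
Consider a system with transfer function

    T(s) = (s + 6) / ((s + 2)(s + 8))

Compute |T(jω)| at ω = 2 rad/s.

Substitute s = j2: numerator = 6 + j2, denominator = 12 + j20.
|T(j2)| = |6 + j2| / |12 + j20| = 6.3246 / 23.324 ≈ 0.2712.

|T(j2)| ≈ 0.2712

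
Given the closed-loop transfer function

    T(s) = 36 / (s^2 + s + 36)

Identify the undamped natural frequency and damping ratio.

ωₙ = 6 rad/s, ζ ≈ 0.08333

Compare the denominator to the standard form s^2 + 2ζωₙs + ωₙ².
ωₙ² = 36, so ωₙ = 6 rad/s.
2ζωₙ = 1, so ζ = 1/(2·6) ≈ 0.08333.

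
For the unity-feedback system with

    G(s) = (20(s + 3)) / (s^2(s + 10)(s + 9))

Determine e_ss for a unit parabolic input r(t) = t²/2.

G(s) has 2 poles at the origin.
This is a Type 2 system. Ka = lim_{s→0} s^2·G(s) = 60/90 = 2/3.
e_ss = 1/Ka = 1/(2/3) = 3/2 ≈ 1.500.

e_ss = 1.500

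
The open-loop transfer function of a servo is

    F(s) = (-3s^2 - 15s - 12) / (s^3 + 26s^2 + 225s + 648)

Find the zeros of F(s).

s = -4, -1

Set the numerator to zero: -3s^2 - 15s - 12 = 0, i.e. -3·(s^2 + 5s + 4) = 0.
Factoring: (s + 4)(s + 1) = 0.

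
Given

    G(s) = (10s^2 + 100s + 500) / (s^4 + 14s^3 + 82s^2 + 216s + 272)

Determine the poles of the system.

s = -2 ± 2j, -5 ± 3j

The poles are the roots of the denominator s^4 + 14s^3 + 82s^2 + 216s + 272 = 0.
No real roots exist; factor into two real quadratics: (s^2 + 4s + 8)(s^2 + 10s + 34) = 0.
Each quadratic gives a conjugate pair via the quadratic formula.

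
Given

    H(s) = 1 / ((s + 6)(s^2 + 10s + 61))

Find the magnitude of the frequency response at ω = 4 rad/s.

Substitute s = j4: numerator = 1, denominator = 110 + j420.
|H(j4)| = |1| / |110 + j420| = 1 / 434.17 ≈ 0.002303.

|H(j4)| ≈ 0.002303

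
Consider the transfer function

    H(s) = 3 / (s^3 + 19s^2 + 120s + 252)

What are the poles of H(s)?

s = -6, -7, -6

The poles are the roots of the denominator s^3 + 19s^2 + 120s + 252 = 0.
Trying s = -6: the polynomial evaluates to 0, so (s + 6) is a factor.
Dividing out leaves s^2 + 13s + 42 = 0.
Factoring the quadratic: (s + 7)(s + 6) = 0.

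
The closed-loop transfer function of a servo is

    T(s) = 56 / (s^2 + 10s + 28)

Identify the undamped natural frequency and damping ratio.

ωₙ ≈ 5.292 rad/s, ζ ≈ 0.9449

Compare the denominator to the standard form s^2 + 2ζωₙs + ωₙ².
ωₙ² = 28, so ωₙ = √28 ≈ 5.292 rad/s.
2ζωₙ = 10, so ζ = 10/(2·√28) ≈ 0.9449.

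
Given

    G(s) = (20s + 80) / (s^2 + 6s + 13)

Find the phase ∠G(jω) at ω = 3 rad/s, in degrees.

∠G(j3) ≈ -40.60°

At s = j3: numerator = 80 + j60, denominator = 4 + j18.
∠G = ∠num − ∠den = 36.870° − (77.471°) = -40.60°.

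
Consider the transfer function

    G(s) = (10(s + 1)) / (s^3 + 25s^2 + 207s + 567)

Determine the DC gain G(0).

Set s = 0: G(0) = (10) / (567) = 10/567.

G(0) = 10/567 ≈ 0.01764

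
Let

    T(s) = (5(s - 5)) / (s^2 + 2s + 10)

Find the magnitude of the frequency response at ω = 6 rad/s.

Substitute s = j6: numerator = -25 + j30, denominator = -26 + j12.
|T(j6)| = |-25 + j30| / |-26 + j12| = 39.051 / 28.636 ≈ 1.364.

|T(j6)| ≈ 1.364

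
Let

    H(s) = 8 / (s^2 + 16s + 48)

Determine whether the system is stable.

stable

The denominator s^2 + 16s + 48 factors as (s + 12)(s + 4), giving poles at s = -12, -4.
Since all poles lie strictly in the left half-plane, the system is stable.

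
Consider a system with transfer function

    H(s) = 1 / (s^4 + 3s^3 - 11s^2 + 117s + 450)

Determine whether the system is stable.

unstable

The denominator s^4 + 3s^3 - 11s^2 + 117s + 450 factors as (s + 6)(s^2 - 6s + 25)(s + 3), giving poles at s = -6, 3 + 4j, 3 - 4j, -3.
Since the pole(s) at s = 3 + 4j, 3 - 4j lie in the right half-plane, the system is unstable.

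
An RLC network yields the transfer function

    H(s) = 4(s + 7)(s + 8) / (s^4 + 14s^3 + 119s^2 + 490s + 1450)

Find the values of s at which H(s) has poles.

s = -5 + 5j, -5 - 5j, -2 + 5j, -2 - 5j

The poles are the roots of the denominator s^4 + 14s^3 + 119s^2 + 490s + 1450 = 0.
No real roots exist; factor into two real quadratics: (s^2 + 10s + 50)(s^2 + 4s + 29) = 0.
Each quadratic gives a conjugate pair via the quadratic formula.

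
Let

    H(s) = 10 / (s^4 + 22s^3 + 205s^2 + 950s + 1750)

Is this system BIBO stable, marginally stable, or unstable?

The denominator s^4 + 22s^3 + 205s^2 + 950s + 1750 factors as (s + 7)(s^2 + 10s + 50)(s + 5), giving poles at s = -7, -5 + 5j, -5 - 5j, -5.
Since all poles lie strictly in the left half-plane, the system is stable.

stable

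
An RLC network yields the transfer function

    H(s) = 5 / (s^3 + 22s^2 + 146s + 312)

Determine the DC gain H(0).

H(0) = 5/312 ≈ 0.01603

Set s = 0: H(0) = (5) / (312) = 5/312.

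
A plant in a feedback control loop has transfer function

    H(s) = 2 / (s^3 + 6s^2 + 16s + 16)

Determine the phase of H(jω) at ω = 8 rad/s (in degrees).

At s = j8: numerator = 2, denominator = -368 - j384.
∠H = ∠num − ∠den = 0° − (-133.78°) = 133.8°.

∠H(j8) ≈ 133.8°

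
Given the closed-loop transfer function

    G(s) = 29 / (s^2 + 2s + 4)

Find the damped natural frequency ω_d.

Comparing s^2 + 2s + 4 to s^2 + 2ζωₙs + ωₙ²: ωₙ = 2 rad/s and ζ = 2/(2·2) = 0.5.
ζωₙ = 2/2 = 1, so ω_d = ωₙ√(1−ζ²) = √(ωₙ² − (ζωₙ)²) = √(4 − 1²) = √3 ≈ 1.732 rad/s.

ω_d ≈ 1.732 rad/s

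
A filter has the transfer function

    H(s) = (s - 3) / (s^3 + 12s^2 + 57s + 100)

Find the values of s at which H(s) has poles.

The poles are the roots of the denominator s^3 + 12s^2 + 57s + 100 = 0.
Trying s = -4: the polynomial evaluates to 0, so (s + 4) is a factor.
Dividing out leaves s^2 + 8s + 25 = 0.
The quadratic formula then gives s = -4 ± 3j.

s = -4 + 3j, -4 - 3j, -4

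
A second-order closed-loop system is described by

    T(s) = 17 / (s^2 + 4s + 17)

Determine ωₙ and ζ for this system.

Compare the denominator to the standard form s^2 + 2ζωₙs + ωₙ².
ωₙ² = 17, so ωₙ = √17 ≈ 4.123 rad/s.
2ζωₙ = 4, so ζ = 4/(2·√17) ≈ 0.4851.

ωₙ ≈ 4.123 rad/s, ζ ≈ 0.4851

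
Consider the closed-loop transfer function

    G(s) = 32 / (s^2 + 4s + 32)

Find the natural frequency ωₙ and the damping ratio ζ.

Compare the denominator to the standard form s^2 + 2ζωₙs + ωₙ².
ωₙ² = 32, so ωₙ = √32 ≈ 5.657 rad/s.
2ζωₙ = 4, so ζ = 4/(2·√32) ≈ 0.3536.

ωₙ ≈ 5.657 rad/s, ζ ≈ 0.3536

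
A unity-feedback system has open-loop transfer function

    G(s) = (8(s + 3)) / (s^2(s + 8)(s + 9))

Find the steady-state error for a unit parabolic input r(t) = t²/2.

e_ss = 3

G(s) has 2 poles at the origin.
This is a Type 2 system. Ka = lim_{s→0} s^2·G(s) = 24/72 = 1/3.
e_ss = 1/Ka = 1/(1/3) = 3.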